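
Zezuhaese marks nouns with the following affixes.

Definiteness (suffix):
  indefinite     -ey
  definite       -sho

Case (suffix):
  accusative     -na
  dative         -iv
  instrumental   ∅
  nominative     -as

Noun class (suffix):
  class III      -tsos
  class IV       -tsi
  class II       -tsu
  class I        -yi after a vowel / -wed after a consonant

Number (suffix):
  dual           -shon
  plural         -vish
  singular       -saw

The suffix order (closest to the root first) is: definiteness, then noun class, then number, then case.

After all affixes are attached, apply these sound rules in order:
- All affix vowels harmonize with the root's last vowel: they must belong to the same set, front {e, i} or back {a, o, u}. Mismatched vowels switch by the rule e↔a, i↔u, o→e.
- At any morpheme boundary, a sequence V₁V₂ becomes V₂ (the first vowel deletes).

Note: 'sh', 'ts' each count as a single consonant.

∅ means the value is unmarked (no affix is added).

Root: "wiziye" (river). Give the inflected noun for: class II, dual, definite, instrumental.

wiziyeshetsishen

Attach definiteness definite -sho → wiziyesho.
Attach noun class class II -tsu → wiziyeshotsu.
Attach number dual -shon → wiziyeshotsushon.
case = instrumental: zero marking, form stays wiziyeshotsushon.
Apply vowel harmony: wiziyeshotsushon → wiziyeshetsishen.
Vowel deletion: no change.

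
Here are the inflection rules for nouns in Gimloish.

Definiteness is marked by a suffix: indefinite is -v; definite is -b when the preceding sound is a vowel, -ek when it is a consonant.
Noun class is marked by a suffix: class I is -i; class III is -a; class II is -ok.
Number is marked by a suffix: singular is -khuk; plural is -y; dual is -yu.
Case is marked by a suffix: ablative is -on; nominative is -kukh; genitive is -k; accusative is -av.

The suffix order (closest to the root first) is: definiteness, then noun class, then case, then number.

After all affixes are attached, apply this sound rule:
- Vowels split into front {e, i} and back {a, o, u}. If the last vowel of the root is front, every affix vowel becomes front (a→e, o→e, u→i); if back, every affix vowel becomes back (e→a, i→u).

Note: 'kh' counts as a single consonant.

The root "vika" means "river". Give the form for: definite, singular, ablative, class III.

vikabaonkhuk

Attach definiteness definite -b (after vowel 'a') → vikab.
Attach noun class class III -a → vikaba.
Attach case ablative -on → vikabaon.
Attach number singular -khuk → vikabaonkhuk.
Vowel harmony: no change.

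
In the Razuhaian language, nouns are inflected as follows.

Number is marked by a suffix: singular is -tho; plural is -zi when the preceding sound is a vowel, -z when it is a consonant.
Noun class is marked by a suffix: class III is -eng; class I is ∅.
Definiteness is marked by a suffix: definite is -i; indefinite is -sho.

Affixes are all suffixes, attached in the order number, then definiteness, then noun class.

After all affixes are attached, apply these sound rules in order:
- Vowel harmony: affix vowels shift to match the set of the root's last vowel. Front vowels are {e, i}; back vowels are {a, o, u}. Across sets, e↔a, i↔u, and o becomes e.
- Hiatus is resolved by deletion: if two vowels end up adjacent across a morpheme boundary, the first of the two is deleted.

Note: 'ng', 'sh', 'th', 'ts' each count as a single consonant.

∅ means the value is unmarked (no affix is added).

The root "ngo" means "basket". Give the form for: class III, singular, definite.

ngothang

Attach number singular -tho → ngotho.
Attach definiteness definite -i → ngothoi.
Attach noun class class III -eng → ngothoieng.
Apply vowel harmony: ngothoieng → ngothouang.
Apply vowel deletion: ngothouang → ngothang.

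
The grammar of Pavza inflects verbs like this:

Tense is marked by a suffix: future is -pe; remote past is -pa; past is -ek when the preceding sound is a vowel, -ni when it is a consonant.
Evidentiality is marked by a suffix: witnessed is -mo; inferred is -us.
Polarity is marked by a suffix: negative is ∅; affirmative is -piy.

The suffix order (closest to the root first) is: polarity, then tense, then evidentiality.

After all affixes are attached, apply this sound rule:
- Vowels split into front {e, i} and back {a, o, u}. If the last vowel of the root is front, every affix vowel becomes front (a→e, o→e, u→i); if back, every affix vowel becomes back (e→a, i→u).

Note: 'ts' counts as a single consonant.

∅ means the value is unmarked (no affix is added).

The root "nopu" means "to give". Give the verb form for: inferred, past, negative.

polarity = negative: zero marking, form stays nopu.
Attach tense past -ek (after vowel 'u') → nopuek.
Attach evidentiality inferred -us → nopuekus.
Apply vowel harmony: nopuekus → nopuakus.

nopuakus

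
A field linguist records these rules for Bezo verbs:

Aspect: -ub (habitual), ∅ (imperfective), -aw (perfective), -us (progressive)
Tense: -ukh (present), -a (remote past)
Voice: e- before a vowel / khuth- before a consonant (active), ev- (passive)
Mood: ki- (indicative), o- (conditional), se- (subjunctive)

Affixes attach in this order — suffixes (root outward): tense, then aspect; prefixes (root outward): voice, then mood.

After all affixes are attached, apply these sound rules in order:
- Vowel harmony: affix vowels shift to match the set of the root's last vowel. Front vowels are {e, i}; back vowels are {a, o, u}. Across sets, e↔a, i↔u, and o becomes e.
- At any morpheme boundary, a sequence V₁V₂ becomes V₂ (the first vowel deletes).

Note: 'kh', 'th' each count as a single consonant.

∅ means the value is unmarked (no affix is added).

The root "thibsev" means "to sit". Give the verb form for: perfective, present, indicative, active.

kikhiththibsevikhew

Attach tense present -ukh → thibsevukh.
Attach aspect perfective -aw → thibsevukhaw.
Attach voice active khuth- (before consonant 'th') → khuththibsevukhaw.
Attach mood indicative ki- → kikhuththibsevukhaw.
Apply vowel harmony: kikhuththibsevukhaw → kikhiththibsevikhew.
Vowel deletion: no change.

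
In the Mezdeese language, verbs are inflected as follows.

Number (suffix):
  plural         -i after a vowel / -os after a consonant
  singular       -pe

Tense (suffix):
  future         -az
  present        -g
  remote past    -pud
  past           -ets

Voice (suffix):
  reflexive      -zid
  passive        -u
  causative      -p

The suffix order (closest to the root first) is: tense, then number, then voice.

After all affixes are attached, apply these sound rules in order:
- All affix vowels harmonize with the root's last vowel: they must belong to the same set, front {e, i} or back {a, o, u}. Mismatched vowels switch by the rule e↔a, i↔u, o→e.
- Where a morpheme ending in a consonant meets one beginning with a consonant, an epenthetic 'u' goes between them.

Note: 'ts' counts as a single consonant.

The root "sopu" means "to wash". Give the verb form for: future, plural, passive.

Attach tense future -az → sopuaz.
Attach number plural -os (after consonant 'z') → sopuazos.
Attach voice passive -u → sopuazosu.
Vowel harmony: no change.
Epenthesis: no change.

sopuazosu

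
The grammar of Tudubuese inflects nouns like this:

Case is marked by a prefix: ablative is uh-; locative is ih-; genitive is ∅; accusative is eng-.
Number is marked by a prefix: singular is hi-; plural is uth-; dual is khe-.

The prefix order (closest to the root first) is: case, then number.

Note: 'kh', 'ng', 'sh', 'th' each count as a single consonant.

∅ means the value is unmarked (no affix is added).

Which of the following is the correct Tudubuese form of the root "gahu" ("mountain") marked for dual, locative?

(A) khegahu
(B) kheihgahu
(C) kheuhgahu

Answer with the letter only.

Attach case locative ih- → ihgahu.
Attach number dual khe- → kheihgahu.
So the correct form is kheihgahu, option (B).
(A) khegahu is wrong: it uses genitive instead of locative for case.
(C) kheuhgahu is wrong: it uses ablative instead of locative for case.

B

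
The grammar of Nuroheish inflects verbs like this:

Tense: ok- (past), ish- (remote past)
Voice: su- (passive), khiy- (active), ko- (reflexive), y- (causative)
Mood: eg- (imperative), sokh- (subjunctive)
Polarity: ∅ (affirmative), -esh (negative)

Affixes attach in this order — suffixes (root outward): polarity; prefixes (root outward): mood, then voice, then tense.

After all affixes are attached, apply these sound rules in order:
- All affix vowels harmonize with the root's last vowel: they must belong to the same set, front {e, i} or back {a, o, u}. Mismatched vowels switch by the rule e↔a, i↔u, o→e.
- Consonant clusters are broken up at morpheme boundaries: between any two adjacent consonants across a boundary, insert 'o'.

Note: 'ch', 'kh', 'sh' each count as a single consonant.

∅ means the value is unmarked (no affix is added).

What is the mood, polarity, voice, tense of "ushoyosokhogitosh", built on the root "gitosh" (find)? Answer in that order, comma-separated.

Segment: ish-y-sokh-gitosh.
mood: sokh- → subjunctive.
polarity: ∅ → affirmative.
voice: y- → causative.
tense: ish- → remote past.

subjunctive, affirmative, causative, remote past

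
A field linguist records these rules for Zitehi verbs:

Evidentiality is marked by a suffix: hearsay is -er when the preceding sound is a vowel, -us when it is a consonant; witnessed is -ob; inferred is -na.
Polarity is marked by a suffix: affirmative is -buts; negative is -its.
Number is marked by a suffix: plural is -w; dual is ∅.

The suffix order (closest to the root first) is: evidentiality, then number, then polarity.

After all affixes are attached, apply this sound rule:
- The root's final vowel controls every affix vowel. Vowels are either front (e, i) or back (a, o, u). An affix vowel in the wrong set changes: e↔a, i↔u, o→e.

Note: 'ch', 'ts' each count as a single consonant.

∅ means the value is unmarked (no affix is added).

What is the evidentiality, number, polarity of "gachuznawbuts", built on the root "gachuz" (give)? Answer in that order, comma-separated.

inferred, plural, affirmative

Segment: gachuz-na-w-buts.
evidentiality: -na → inferred.
number: -w → plural.
polarity: -buts → affirmative.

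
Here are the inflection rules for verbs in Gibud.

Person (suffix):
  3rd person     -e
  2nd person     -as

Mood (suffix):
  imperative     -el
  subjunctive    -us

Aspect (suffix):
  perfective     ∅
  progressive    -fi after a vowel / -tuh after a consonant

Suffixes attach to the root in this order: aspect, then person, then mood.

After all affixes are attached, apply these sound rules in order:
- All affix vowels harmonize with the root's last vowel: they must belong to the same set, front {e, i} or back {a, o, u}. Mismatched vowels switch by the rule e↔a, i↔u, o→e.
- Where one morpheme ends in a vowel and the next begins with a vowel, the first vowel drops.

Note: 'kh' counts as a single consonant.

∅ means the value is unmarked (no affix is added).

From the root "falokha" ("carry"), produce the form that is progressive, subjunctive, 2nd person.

falokhafasus

Attach aspect progressive -fi (after vowel 'a') → falokhafi.
Attach person 2nd person -as → falokhafias.
Attach mood subjunctive -us → falokhafiasus.
Apply vowel harmony: falokhafiasus → falokhafuasus.
Apply vowel deletion: falokhafuasus → falokhafasus.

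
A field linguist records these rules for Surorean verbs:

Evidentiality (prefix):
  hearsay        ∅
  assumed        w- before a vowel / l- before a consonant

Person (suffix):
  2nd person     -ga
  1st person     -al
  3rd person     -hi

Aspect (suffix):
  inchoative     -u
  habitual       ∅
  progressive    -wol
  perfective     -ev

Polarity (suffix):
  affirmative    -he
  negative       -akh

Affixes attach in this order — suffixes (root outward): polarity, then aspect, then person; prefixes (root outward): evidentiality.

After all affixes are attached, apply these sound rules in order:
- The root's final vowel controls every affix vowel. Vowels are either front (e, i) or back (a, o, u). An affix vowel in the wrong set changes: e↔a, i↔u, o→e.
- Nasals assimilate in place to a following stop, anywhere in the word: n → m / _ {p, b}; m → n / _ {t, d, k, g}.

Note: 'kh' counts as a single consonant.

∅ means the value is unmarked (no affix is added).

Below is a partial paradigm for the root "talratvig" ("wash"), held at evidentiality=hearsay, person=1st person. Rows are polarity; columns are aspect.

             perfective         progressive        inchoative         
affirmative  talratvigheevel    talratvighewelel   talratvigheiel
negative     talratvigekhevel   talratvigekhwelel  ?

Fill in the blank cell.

talratvigekhiel

Attach polarity negative -akh → talratvigakh.
evidentiality = hearsay: zero marking, form stays talratvigakh.
Attach aspect inchoative -u → talratvigakhu.
Attach person 1st person -al → talratvigakhual.
Apply vowel harmony: talratvigakhual → talratvigekhiel.
Nasal assimilation: no change.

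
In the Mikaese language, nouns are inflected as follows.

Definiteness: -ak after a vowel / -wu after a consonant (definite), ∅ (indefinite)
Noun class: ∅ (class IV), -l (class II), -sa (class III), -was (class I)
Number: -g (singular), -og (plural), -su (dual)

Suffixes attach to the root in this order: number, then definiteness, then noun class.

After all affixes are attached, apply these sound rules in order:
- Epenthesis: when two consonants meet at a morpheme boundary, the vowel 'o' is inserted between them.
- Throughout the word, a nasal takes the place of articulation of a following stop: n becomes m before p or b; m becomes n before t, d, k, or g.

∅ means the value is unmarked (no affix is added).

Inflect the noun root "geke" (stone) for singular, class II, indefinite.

Attach number singular -g → gekeg.
definiteness = indefinite: zero marking, form stays gekeg.
Attach noun class class II -l → gekegl.
Apply epenthesis: gekegl → gekegol.
Nasal assimilation: no change.

gekegol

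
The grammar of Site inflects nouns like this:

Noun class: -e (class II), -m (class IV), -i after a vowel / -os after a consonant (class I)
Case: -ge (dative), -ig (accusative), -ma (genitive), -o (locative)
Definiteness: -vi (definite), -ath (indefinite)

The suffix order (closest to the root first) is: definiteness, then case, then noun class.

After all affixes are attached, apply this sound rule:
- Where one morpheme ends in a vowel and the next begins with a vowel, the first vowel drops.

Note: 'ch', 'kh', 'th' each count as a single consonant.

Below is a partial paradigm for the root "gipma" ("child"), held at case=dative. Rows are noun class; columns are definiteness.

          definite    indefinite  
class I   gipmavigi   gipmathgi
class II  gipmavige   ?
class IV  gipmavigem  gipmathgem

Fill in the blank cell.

Attach definiteness indefinite -ath → gipmaath.
Attach case dative -ge → gipmaathge.
Attach noun class class II -e → gipmaathgee.
Apply vowel deletion: gipmaathgee → gipmathge.

gipmathge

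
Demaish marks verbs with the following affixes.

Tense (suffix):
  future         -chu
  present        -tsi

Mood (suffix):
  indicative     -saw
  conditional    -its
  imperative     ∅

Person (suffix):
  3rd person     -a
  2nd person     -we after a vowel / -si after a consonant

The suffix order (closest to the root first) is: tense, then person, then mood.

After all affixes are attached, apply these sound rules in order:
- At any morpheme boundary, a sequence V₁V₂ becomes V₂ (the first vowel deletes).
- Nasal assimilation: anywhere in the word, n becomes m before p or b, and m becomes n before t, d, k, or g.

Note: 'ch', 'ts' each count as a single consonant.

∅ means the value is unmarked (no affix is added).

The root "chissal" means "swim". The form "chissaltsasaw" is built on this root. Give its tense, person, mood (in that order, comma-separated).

Segment: chissal-tsi-a-saw.
tense: -tsi → present.
person: -a → 3rd person.
mood: -saw → indicative.

present, 3rd person, indicative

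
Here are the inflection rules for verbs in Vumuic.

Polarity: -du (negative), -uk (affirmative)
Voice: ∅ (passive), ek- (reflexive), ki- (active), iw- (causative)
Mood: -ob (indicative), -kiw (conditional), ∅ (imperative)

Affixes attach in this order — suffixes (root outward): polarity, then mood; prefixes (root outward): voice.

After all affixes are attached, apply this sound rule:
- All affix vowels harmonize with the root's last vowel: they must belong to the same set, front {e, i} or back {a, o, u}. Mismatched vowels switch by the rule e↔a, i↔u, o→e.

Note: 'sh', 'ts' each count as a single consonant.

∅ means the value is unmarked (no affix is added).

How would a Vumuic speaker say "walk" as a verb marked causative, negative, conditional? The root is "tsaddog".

Attach voice causative iw- → iwtsaddog.
Attach polarity negative -du → iwtsaddogdu.
Attach mood conditional -kiw → iwtsaddogdukiw.
Apply vowel harmony: iwtsaddogdukiw → uwtsaddogdukuw.

uwtsaddogdukuw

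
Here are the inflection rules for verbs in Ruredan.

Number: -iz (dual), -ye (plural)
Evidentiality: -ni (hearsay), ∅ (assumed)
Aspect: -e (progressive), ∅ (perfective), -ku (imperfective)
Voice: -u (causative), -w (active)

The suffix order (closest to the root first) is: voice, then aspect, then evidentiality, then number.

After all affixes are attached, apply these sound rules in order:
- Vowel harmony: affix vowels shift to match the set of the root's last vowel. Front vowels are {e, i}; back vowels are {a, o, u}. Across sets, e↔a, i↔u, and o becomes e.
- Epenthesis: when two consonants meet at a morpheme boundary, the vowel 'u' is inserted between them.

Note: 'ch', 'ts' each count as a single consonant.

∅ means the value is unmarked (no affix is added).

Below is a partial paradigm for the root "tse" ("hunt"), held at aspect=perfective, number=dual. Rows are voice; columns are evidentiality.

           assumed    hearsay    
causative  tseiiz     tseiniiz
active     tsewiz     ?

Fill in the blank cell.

Attach voice active -w → tsew.
aspect = perfective: zero marking, form stays tsew.
Attach evidentiality hearsay -ni → tsewni.
Attach number dual -iz → tsewniiz.
Vowel harmony: no change.
Apply epenthesis: tsewniiz → tsewuniiz.

tsewuniiz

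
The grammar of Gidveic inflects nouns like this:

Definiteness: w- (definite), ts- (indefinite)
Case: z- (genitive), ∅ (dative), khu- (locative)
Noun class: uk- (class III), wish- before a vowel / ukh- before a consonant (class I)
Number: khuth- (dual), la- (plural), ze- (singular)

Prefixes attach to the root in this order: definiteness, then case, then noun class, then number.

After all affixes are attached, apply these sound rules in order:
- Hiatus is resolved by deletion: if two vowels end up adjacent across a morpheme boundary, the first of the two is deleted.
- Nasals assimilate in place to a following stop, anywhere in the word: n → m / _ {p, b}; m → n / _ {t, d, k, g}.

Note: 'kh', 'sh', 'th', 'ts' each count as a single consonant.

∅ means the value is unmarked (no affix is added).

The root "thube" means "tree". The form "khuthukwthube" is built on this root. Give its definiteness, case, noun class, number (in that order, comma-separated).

definite, dative, class III, dual

Segment: khuth-uk-w-thube.
definiteness: w- → definite.
case: ∅ → dative.
noun class: uk- → class III.
number: khuth- → dual.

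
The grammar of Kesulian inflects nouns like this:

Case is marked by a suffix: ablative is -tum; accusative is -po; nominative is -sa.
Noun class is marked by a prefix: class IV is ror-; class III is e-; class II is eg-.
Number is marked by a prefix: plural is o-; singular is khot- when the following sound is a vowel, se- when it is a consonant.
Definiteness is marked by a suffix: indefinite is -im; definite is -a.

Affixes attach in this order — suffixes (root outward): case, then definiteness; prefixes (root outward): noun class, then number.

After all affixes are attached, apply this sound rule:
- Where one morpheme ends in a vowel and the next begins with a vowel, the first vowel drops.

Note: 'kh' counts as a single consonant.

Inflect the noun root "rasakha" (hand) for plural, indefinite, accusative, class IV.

ororrasakhapim

Attach case accusative -po → rasakhapo.
Attach noun class class IV ror- → rorrasakhapo.
Attach definiteness indefinite -im → rorrasakhapoim.
Attach number plural o- → ororrasakhapoim.
Apply vowel deletion: ororrasakhapoim → ororrasakhapim.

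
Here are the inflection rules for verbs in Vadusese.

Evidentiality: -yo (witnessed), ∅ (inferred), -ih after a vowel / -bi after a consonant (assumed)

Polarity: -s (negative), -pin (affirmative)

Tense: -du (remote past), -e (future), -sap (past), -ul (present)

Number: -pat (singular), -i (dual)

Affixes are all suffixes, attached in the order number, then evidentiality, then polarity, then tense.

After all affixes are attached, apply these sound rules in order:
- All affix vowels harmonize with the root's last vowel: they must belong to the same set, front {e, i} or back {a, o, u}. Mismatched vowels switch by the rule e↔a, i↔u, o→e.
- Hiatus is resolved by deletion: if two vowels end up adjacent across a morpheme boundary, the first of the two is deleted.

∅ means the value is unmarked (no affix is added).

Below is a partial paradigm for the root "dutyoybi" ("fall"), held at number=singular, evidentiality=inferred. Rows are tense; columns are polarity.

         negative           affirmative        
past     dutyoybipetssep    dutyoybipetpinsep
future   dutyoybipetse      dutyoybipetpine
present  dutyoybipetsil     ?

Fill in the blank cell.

dutyoybipetpinil

Attach number singular -pat → dutyoybipat.
evidentiality = inferred: zero marking, form stays dutyoybipat.
Attach polarity affirmative -pin → dutyoybipatpin.
Attach tense present -ul → dutyoybipatpinul.
Apply vowel harmony: dutyoybipatpinul → dutyoybipetpinil.
Vowel deletion: no change.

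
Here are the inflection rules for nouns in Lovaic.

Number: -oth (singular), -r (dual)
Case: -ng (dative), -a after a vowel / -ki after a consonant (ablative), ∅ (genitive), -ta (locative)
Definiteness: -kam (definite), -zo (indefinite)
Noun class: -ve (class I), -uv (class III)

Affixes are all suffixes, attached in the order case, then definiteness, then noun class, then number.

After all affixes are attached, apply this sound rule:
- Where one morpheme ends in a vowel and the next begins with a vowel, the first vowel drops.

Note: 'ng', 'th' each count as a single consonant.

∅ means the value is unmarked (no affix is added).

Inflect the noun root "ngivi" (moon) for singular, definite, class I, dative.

ngivingkamvoth

Attach case dative -ng → ngiving.
Attach definiteness definite -kam → ngivingkam.
Attach noun class class I -ve → ngivingkamve.
Attach number singular -oth → ngivingkamveoth.
Apply vowel deletion: ngivingkamveoth → ngivingkamvoth.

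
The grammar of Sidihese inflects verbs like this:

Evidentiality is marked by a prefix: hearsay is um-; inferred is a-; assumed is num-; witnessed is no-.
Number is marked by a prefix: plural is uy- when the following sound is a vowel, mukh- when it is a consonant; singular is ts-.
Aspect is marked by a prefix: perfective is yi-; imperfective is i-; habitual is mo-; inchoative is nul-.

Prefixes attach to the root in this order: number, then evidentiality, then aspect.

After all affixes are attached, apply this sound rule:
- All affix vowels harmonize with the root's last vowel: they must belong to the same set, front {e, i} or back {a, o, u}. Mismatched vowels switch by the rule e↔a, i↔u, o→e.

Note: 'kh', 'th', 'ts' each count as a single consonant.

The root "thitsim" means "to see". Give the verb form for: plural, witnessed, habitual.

menemikhthitsim

Attach number plural mukh- (before consonant 'th') → mukhthitsim.
Attach evidentiality witnessed no- → nomukhthitsim.
Attach aspect habitual mo- → monomukhthitsim.
Apply vowel harmony: monomukhthitsim → menemikhthitsim.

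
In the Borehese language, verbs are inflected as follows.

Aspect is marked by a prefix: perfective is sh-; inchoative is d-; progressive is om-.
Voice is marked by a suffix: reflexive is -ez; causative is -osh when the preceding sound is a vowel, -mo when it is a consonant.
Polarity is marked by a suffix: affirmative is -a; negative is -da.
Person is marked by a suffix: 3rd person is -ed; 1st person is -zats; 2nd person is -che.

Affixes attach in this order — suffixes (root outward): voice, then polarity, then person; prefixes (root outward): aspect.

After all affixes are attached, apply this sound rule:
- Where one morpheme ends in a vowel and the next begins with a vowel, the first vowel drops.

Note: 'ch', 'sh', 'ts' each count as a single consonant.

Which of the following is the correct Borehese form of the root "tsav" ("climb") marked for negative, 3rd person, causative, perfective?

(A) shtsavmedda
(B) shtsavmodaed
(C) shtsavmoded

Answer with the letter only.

Attach voice causative -mo (after consonant 'v') → tsavmo.
Attach polarity negative -da → tsavmoda.
Attach person 3rd person -ed → tsavmodaed.
Attach aspect perfective sh- → shtsavmodaed.
Apply vowel deletion: shtsavmodaed → shtsavmoded.
So the correct form is shtsavmoded, option (C).
(A) shtsavmedda is wrong: it has the affixes in the wrong order.
(B) shtsavmodaed is wrong: it fails to apply the sound rule(s).

C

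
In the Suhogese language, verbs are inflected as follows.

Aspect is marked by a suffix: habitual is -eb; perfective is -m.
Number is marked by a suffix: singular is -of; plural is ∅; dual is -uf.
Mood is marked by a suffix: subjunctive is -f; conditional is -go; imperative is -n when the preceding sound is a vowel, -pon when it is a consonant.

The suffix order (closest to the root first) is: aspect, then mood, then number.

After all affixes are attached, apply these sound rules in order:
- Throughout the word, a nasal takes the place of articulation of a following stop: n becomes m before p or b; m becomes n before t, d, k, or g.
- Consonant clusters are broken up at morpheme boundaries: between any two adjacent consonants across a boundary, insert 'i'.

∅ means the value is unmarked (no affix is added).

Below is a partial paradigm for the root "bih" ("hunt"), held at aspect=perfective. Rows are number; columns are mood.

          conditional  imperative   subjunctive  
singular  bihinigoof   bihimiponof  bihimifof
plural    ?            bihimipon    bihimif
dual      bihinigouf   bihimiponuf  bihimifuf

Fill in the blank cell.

bihinigo

Attach aspect perfective -m → bihm.
Attach mood conditional -go → bihmgo.
number = plural: zero marking, form stays bihmgo.
Apply nasal assimilation: bihmgo → bihngo.
Apply epenthesis: bihngo → bihinigo.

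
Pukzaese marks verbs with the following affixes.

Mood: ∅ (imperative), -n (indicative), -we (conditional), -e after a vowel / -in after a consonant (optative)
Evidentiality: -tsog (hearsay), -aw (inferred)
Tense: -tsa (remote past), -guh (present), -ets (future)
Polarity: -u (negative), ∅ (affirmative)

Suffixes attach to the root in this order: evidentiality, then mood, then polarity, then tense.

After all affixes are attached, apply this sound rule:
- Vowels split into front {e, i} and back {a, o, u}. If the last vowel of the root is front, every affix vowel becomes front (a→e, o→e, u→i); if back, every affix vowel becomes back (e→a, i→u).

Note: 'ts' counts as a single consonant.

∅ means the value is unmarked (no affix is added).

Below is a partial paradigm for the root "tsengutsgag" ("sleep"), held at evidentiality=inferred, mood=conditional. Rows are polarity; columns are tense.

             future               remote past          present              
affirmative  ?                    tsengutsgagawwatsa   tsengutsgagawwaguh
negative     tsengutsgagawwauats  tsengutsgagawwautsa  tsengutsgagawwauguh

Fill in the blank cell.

tsengutsgagawwaats

Attach evidentiality inferred -aw → tsengutsgagaw.
Attach mood conditional -we → tsengutsgagawwe.
polarity = affirmative: zero marking, form stays tsengutsgagawwe.
Attach tense future -ets → tsengutsgagawweets.
Apply vowel harmony: tsengutsgagawweets → tsengutsgagawwaats.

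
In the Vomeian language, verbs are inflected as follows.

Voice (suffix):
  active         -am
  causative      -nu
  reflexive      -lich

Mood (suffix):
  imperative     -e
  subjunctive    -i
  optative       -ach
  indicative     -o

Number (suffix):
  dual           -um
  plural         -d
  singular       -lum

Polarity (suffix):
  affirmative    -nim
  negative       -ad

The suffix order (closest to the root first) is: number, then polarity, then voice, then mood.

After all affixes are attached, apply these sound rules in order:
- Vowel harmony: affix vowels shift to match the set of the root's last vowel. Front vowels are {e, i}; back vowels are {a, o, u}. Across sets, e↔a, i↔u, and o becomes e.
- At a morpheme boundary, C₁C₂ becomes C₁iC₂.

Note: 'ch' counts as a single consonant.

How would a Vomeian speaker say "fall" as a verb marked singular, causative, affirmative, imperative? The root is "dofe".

dofeliminiminie

Attach number singular -lum → dofelum.
Attach polarity affirmative -nim → dofelumnim.
Attach voice causative -nu → dofelumnimnu.
Attach mood imperative -e → dofelumnimnue.
Apply vowel harmony: dofelumnimnue → dofelimnimnie.
Apply epenthesis: dofelimnimnie → dofeliminiminie.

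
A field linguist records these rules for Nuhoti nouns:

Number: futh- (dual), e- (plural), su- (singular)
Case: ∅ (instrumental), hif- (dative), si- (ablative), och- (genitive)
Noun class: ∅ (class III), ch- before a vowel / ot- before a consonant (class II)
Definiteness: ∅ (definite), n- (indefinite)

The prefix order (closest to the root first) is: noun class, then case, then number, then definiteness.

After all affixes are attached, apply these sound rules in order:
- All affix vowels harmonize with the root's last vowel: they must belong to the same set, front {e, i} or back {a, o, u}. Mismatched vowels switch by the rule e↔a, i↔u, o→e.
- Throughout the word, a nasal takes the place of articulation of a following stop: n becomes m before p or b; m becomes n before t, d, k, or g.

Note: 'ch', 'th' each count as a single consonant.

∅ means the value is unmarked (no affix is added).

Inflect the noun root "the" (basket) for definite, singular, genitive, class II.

siechetthe

Attach noun class class II ot- (before consonant 'th') → otthe.
Attach case genitive och- → ochotthe.
Attach number singular su- → suochotthe.
definiteness = definite: zero marking, form stays suochotthe.
Apply vowel harmony: suochotthe → siechetthe.
Nasal assimilation: no change.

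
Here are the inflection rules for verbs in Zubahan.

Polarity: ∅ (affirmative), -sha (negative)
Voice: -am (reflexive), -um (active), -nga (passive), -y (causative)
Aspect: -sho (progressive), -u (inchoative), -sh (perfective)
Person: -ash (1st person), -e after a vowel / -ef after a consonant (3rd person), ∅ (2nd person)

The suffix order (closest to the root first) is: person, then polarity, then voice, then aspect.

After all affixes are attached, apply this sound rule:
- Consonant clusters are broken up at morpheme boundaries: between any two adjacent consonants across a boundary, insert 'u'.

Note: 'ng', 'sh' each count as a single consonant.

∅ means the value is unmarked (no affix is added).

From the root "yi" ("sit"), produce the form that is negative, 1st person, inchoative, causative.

Attach person 1st person -ash → yiash.
Attach polarity negative -sha → yiashsha.
Attach voice causative -y → yiashshay.
Attach aspect inchoative -u → yiashshayu.
Apply epenthesis: yiashshayu → yiashushayu.

yiashushayu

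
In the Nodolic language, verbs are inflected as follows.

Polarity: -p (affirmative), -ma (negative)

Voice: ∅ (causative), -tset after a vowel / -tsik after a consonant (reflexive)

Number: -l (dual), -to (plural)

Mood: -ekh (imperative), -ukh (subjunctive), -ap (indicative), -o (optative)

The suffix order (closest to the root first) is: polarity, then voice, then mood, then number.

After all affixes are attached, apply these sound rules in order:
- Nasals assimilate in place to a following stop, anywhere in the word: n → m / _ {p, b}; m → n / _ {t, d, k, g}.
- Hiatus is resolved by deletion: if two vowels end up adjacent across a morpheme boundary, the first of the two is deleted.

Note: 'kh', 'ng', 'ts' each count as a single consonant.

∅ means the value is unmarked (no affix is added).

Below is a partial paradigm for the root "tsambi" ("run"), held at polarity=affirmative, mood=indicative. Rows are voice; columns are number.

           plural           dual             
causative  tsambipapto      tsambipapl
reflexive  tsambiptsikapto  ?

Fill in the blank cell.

Attach polarity affirmative -p → tsambip.
Attach voice reflexive -tsik (after consonant 'p') → tsambiptsik.
Attach mood indicative -ap → tsambiptsikap.
Attach number dual -l → tsambiptsikapl.
Nasal assimilation: no change.
Vowel deletion: no change.

tsambiptsikapl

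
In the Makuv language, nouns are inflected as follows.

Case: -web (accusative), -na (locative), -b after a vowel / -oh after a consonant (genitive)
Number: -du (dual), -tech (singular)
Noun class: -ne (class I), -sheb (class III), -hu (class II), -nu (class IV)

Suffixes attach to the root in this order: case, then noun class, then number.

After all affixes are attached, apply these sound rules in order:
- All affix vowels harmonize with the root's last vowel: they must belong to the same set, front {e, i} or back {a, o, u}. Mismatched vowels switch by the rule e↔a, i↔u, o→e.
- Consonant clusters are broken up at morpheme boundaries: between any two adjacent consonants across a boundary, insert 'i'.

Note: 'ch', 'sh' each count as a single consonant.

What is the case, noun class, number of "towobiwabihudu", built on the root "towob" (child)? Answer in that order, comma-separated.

Segment: towob-web-hu-du.
case: -web → accusative.
noun class: -hu → class II.
number: -du → dual.

accusative, class II, dual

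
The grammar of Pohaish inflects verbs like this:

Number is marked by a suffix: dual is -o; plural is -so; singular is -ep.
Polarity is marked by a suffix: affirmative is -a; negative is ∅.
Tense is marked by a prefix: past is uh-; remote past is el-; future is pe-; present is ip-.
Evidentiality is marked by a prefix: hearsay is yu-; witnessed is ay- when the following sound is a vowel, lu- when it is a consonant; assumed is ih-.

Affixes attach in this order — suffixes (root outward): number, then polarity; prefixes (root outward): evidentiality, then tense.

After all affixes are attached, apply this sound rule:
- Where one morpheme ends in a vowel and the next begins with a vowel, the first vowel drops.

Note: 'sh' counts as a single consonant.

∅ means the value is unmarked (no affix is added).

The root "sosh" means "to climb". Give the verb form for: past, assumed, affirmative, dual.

Attach number dual -o → sosho.
Attach polarity affirmative -a → soshoa.
Attach evidentiality assumed ih- → ihsoshoa.
Attach tense past uh- → uhihsoshoa.
Apply vowel deletion: uhihsoshoa → uhihsosha.

uhihsosha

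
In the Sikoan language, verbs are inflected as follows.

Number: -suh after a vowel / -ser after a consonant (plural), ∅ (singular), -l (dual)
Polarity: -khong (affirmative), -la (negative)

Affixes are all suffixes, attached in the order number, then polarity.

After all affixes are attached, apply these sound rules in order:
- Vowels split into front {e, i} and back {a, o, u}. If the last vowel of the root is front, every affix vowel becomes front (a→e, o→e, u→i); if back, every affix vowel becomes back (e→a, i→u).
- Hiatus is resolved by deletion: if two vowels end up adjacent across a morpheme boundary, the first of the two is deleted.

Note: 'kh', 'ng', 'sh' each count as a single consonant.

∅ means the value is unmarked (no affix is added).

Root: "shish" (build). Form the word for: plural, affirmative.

Attach number plural -ser (after consonant 'sh') → shishser.
Attach polarity affirmative -khong → shishserkhong.
Apply vowel harmony: shishserkhong → shishserkheng.
Vowel deletion: no change.

shishserkheng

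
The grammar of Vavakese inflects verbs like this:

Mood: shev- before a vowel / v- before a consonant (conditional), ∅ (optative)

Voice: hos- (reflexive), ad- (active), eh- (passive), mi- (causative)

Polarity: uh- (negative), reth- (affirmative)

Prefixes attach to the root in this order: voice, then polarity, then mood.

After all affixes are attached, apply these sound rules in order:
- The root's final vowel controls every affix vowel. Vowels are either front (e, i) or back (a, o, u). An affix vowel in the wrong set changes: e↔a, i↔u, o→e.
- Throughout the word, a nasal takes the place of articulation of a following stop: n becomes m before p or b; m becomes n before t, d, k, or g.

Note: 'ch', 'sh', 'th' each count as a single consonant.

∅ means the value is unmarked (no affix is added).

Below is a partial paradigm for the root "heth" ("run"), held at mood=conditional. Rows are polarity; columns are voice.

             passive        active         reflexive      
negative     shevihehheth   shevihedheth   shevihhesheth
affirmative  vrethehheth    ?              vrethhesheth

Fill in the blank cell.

Attach voice active ad- → adheth.
Attach polarity affirmative reth- → rethadheth.
Attach mood conditional v- (before consonant 'r') → vrethadheth.
Apply vowel harmony: vrethadheth → vrethedheth.
Nasal assimilation: no change.

vrethedheth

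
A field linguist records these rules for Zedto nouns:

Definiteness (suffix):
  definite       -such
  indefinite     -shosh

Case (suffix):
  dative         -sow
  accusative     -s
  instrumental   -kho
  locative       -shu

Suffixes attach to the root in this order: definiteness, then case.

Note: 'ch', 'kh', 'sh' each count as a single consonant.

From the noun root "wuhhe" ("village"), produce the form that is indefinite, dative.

wuhheshoshsow

Attach definiteness indefinite -shosh → wuhheshosh.
Attach case dative -sow → wuhheshoshsow.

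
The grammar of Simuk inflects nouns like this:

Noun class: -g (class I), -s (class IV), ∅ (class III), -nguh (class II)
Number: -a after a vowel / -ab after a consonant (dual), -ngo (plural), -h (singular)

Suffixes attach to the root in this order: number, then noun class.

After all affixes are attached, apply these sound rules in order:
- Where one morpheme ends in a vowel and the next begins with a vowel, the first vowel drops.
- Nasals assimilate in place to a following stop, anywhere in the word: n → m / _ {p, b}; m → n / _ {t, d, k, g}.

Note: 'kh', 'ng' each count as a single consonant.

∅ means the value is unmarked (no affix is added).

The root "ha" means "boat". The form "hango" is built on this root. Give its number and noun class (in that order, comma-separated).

plural, class III

Segment: ha-ngo.
number: -ngo → plural.
noun class: ∅ → class III.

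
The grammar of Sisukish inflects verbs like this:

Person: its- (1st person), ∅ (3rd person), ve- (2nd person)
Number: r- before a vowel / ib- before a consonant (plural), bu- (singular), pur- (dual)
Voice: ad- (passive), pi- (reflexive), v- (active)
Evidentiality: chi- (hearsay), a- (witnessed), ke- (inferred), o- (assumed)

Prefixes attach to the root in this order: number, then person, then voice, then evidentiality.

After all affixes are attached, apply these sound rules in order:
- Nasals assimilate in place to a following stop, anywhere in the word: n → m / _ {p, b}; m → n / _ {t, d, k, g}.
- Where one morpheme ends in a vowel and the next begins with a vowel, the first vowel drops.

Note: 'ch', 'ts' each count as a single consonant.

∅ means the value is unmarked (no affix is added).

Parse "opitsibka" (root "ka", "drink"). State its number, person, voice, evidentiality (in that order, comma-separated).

plural, 1st person, reflexive, assumed

Segment: o-pi-its-ib-ka.
number: r/ib- → plural.
person: its- → 1st person.
voice: pi- → reflexive.
evidentiality: o- → assumed.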